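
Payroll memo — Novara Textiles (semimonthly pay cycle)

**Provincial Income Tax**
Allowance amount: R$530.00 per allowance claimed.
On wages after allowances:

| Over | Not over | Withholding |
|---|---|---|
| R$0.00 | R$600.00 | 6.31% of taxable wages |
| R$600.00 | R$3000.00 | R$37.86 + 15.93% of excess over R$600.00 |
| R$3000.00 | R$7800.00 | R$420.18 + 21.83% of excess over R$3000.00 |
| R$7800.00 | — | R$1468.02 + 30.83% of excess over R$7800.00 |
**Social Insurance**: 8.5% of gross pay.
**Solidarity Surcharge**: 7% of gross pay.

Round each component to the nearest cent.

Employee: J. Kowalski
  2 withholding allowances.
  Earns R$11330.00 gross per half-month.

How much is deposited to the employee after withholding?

R$7344.33

Provincial Income Tax: taxable = R$11330.00 − 2×R$530.00 = R$10270.00
  R$1468.02 + 30.83% × (R$10270.00 − R$7800.00) = R$1468.02 + 30.83% × R$2470.00 = R$2229.52
Social Insurance: 8.5% × R$11330.00 = R$963.05
Solidarity Surcharge: 7% × R$11330.00 = R$793.10
Total withheld: R$2229.52 + R$963.05 + R$793.10 = R$3985.67
Net pay: R$11330.00 − R$3985.67 = R$7344.33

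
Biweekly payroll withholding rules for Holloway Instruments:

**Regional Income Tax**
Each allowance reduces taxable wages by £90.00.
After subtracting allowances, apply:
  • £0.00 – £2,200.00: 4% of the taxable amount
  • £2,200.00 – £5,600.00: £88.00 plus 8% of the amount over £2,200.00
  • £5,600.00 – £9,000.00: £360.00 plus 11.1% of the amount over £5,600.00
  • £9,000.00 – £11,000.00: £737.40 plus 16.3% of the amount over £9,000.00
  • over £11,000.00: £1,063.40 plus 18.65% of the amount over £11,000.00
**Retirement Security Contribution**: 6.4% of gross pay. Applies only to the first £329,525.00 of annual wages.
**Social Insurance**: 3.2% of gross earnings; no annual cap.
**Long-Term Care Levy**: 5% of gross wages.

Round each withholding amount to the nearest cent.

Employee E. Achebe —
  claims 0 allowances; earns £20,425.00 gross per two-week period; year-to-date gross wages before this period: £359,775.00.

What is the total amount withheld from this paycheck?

Regional Income Tax: taxable = £20,425.00
  £1,063.40 + 18.65% × (£20,425.00 − £11,000.00) = £1,063.40 + 18.65% × £9,425.00 = £2,821.16
Retirement Security Contribution: YTD £359,775.00 ≥ cap £329,525.00 → £0.00
Social Insurance: 3.2% × £20,425.00 = £653.60
Long-Term Care Levy: 5% × £20,425.00 = £1,021.25
Total: £2,821.16 + £0.00 + £653.60 + £1,021.25 = £4,496.01

£4,496.01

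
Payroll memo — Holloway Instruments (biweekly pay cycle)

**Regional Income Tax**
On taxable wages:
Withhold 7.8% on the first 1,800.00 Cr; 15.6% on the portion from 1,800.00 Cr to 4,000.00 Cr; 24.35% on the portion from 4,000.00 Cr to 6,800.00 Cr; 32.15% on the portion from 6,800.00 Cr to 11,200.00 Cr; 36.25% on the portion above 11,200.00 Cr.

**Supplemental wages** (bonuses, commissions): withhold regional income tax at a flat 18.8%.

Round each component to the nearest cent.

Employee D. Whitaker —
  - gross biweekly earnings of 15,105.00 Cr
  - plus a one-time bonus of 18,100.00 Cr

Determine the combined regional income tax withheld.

Regional Income Tax: taxable = 15,105.00 Cr
  2,580.00 Cr + 36.25% × (15,105.00 Cr − 11,200.00 Cr) = 2,580.00 Cr + 36.25% × 3,905.00 Cr = 3,995.56 Cr
Supplemental (18.8% flat on bonus): 18.8% × 18,100.00 Cr = 3,402.80 Cr
Total regional income tax: 3,995.56 Cr + 3,402.80 Cr = 7,398.36 Cr

7,398.36 Cr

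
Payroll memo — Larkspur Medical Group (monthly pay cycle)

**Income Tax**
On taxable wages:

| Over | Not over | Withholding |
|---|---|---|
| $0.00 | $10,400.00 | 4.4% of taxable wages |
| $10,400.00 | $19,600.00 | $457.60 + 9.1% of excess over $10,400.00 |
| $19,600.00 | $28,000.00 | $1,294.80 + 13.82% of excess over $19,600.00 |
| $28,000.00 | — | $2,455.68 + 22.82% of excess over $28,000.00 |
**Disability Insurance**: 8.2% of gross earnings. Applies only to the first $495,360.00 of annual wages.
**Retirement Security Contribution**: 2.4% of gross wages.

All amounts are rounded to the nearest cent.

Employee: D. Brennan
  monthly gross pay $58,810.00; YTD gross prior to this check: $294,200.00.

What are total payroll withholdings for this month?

$15,720.38

Income Tax: taxable = $58,810.00
  $2,455.68 + 22.82% × ($58,810.00 − $28,000.00) = $2,455.68 + 22.82% × $30,810.00 = $9,486.52
Disability Insurance: 8.2% × $58,810.00 = $4,822.42
Retirement Security Contribution: 2.4% × $58,810.00 = $1,411.44
Total: $9,486.52 + $4,822.42 + $1,411.44 = $15,720.38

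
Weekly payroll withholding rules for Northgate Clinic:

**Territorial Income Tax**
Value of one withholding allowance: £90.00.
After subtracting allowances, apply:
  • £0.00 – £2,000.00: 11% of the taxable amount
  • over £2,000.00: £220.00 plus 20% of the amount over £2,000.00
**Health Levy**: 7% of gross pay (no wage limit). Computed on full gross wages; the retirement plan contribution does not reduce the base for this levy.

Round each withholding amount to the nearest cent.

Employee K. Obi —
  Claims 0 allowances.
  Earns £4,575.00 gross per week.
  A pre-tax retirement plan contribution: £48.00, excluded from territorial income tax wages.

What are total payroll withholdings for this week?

£1,045.65

Territorial Income Tax: taxable = £4,575.00 − £48.00 = £4,527.00
  £220.00 + 20% × (£4,527.00 − £2,000.00) = £220.00 + 20% × £2,527.00 = £725.40
Health Levy: 7% × £4,575.00 = £320.25
Total: £725.40 + £320.25 = £1,045.65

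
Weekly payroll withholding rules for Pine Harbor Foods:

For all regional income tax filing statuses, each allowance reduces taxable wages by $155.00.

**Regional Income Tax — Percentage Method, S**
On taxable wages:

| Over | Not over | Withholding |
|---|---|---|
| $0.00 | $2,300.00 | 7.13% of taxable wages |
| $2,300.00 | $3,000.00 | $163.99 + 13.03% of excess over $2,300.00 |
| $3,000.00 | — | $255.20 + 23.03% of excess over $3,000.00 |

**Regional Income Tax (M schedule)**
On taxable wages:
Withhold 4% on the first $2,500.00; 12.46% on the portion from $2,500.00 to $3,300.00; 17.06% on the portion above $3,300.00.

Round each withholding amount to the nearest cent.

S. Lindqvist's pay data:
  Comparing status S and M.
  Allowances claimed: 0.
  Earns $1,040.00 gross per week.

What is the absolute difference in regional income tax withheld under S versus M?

Regional Income Tax (S): taxable = $1,040.00
  7.13% × $1,040.00 = $74.15
Regional Income Tax (M): taxable = $1,040.00
  4% × $1,040.00 = $41.60
Difference: |$74.15 − $41.60| = $32.55 (higher under S)

$32.55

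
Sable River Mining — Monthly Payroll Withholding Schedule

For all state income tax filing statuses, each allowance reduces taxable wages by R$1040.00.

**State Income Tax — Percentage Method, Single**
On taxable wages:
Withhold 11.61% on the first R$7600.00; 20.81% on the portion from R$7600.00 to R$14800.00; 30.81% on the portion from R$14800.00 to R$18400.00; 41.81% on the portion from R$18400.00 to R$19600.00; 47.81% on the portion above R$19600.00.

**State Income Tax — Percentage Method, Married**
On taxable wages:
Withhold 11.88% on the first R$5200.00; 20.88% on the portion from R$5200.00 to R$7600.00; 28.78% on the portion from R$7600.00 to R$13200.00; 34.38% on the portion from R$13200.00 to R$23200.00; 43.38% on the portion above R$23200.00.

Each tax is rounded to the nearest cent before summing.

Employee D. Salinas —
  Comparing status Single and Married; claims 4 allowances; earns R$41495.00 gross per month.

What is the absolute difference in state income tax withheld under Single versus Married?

State Income Tax (Single): taxable = R$41495.00 − 4×R$1040.00 = R$37335.00
  R$3991.56 + 47.81% × (R$37335.00 − R$19600.00) = R$3991.56 + 47.81% × R$17735.00 = R$12470.66
State Income Tax (Married): taxable = R$41495.00 − 4×R$1040.00 = R$37335.00
  R$6168.56 + 43.38% × (R$37335.00 − R$23200.00) = R$6168.56 + 43.38% × R$14135.00 = R$12300.32
Difference: |R$12470.66 − R$12300.32| = R$170.34 (higher under Single)

R$170.34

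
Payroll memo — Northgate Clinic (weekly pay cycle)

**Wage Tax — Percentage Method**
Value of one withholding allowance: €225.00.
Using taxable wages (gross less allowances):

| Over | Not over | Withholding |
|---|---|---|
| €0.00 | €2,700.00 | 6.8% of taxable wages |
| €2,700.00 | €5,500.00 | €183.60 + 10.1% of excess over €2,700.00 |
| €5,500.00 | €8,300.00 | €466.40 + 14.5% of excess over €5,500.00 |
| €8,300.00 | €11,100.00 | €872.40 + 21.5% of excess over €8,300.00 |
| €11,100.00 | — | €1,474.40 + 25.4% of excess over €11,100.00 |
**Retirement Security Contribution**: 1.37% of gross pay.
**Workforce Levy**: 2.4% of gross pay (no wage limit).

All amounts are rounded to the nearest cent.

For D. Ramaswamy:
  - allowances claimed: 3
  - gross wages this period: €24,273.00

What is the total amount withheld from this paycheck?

Wage Tax: taxable = €24,273.00 − 3×€225.00 = €23,598.00
  €1,474.40 + 25.4% × (€23,598.00 − €11,100.00) = €1,474.40 + 25.4% × €12,498.00 = €4,648.89
Retirement Security Contribution: 1.37% × €24,273.00 = €332.54
Workforce Levy: 2.4% × €24,273.00 = €582.55
Total: €4,648.89 + €332.54 + €582.55 = €5,563.98

€5,563.98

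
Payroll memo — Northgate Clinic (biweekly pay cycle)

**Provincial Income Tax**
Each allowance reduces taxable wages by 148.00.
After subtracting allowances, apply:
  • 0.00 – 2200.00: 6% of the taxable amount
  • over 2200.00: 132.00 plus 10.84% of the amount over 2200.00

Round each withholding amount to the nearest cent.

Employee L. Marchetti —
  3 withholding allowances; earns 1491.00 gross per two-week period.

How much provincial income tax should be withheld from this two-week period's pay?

62.82

Provincial Income Tax: taxable = 1491.00 − 3×148.00 = 1047.00
  6% × 1047.00 = 62.82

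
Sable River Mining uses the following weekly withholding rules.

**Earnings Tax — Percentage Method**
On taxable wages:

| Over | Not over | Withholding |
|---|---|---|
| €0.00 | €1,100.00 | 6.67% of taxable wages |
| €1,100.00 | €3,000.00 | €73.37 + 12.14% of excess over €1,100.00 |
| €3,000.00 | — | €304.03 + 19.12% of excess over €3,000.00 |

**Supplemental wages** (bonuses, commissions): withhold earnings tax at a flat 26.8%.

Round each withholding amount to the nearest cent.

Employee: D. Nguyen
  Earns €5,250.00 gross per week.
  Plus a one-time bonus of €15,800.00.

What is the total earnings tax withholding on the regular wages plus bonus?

€4,968.63

Earnings Tax: taxable = €5,250.00
  €304.03 + 19.12% × (€5,250.00 − €3,000.00) = €304.03 + 19.12% × €2,250.00 = €734.23
Supplemental (26.8% flat on bonus): 26.8% × €15,800.00 = €4,234.40
Total earnings tax: €734.23 + €4,234.40 = €4,968.63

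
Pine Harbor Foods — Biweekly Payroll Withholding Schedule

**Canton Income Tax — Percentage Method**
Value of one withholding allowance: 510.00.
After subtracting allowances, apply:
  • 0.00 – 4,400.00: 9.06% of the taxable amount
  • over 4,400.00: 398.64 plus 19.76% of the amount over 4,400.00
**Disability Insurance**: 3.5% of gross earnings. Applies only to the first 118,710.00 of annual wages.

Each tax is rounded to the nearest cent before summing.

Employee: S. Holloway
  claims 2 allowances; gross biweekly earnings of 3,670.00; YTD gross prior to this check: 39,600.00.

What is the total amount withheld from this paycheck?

368.54

Canton Income Tax: taxable = 3,670.00 − 2×510.00 = 2,650.00
  9.06% × 2,650.00 = 240.09
Disability Insurance: 3.5% × 3,670.00 = 128.45
Total: 240.09 + 128.45 = 368.54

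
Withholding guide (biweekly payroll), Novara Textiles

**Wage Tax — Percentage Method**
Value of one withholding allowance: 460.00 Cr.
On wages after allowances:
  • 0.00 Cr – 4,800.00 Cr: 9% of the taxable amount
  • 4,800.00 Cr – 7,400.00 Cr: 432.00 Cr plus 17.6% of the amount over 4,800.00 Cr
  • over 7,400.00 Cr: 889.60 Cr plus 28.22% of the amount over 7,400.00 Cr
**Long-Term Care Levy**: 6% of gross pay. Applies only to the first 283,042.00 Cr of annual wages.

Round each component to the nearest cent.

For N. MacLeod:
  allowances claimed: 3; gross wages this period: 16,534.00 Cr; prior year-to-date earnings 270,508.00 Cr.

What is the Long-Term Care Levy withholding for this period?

Long-Term Care Levy: cap 283,042.00 Cr − YTD 270,508.00 Cr = 12,534.00 Cr subject; 6% × 12,534.00 Cr = 752.04 Cr

752.04 Cr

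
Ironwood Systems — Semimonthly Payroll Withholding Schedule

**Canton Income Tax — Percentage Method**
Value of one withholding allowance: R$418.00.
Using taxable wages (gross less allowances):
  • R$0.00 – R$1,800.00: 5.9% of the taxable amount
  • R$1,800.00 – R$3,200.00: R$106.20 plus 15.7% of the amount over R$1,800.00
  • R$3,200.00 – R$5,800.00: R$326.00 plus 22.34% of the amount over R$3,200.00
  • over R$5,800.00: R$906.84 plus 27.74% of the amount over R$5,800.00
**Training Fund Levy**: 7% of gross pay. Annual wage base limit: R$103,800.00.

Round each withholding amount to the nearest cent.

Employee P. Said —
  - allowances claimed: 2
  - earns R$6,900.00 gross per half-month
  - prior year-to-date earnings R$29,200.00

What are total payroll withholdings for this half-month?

Canton Income Tax: taxable = R$6,900.00 − 2×R$418.00 = R$6,064.00
  R$906.84 + 27.74% × (R$6,064.00 − R$5,800.00) = R$906.84 + 27.74% × R$264.00 = R$980.07
Training Fund Levy: 7% × R$6,900.00 = R$483.00
Total: R$980.07 + R$483.00 = R$1,463.07

R$1,463.07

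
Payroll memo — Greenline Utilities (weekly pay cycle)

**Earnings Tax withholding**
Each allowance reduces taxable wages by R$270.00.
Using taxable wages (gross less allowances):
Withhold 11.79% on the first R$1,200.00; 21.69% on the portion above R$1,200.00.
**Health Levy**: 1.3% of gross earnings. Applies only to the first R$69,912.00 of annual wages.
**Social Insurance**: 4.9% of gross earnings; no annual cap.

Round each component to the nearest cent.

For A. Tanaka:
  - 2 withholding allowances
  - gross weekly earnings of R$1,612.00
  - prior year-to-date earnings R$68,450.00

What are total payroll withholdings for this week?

Earnings Tax: taxable = R$1,612.00 − 2×R$270.00 = R$1,072.00
  11.79% × R$1,072.00 = R$126.39
Health Levy: cap R$69,912.00 − YTD R$68,450.00 = R$1,462.00 subject; 1.3% × R$1,462.00 = R$19.01
Social Insurance: 4.9% × R$1,612.00 = R$78.99
Total: R$126.39 + R$19.01 + R$78.99 = R$224.39

R$224.39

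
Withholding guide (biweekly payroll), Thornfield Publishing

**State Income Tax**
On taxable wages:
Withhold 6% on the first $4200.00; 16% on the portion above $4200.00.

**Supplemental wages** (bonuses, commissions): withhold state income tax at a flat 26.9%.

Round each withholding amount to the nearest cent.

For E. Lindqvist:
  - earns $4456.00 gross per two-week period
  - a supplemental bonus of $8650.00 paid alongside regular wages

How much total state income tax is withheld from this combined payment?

$2619.81

State Income Tax: taxable = $4456.00
  $252.00 + 16% × ($4456.00 − $4200.00) = $252.00 + 16% × $256.00 = $292.96
Supplemental (26.9% flat on bonus): 26.9% × $8650.00 = $2326.85
Total state income tax: $292.96 + $2326.85 = $2619.81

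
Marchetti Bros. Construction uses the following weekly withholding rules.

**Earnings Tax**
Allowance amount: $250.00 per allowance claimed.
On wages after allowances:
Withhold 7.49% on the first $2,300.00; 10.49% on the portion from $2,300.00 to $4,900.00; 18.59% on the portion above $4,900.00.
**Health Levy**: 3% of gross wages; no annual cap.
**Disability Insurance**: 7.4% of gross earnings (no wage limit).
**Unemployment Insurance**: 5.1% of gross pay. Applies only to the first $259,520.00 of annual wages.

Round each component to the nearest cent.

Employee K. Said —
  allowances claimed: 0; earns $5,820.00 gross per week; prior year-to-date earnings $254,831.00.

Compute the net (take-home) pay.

Earnings Tax: taxable = $5,820.00
  $445.01 + 18.59% × ($5,820.00 − $4,900.00) = $445.01 + 18.59% × $920.00 = $616.04
Health Levy: 3% × $5,820.00 = $174.60
Disability Insurance: 7.4% × $5,820.00 = $430.68
Unemployment Insurance: cap $259,520.00 − YTD $254,831.00 = $4,689.00 subject; 5.1% × $4,689.00 = $239.14
Total withheld: $616.04 + $174.60 + $430.68 + $239.14 = $1,460.46
Net pay: $5,820.00 − $1,460.46 = $4,359.54

$4,359.54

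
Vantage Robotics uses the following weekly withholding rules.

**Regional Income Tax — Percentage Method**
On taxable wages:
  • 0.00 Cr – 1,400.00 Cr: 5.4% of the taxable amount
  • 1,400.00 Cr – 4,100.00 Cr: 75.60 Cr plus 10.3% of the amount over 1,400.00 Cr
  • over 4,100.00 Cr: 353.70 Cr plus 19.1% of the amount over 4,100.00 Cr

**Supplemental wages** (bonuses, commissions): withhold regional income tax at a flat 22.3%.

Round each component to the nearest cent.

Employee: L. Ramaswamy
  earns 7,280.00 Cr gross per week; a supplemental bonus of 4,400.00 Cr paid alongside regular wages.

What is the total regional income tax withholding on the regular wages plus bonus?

Regional Income Tax: taxable = 7,280.00 Cr
  353.70 Cr + 19.1% × (7,280.00 Cr − 4,100.00 Cr) = 353.70 Cr + 19.1% × 3,180.00 Cr = 961.08 Cr
Supplemental (22.3% flat on bonus): 22.3% × 4,400.00 Cr = 981.20 Cr
Total regional income tax: 961.08 Cr + 981.20 Cr = 1,942.28 Cr

1,942.28 Cr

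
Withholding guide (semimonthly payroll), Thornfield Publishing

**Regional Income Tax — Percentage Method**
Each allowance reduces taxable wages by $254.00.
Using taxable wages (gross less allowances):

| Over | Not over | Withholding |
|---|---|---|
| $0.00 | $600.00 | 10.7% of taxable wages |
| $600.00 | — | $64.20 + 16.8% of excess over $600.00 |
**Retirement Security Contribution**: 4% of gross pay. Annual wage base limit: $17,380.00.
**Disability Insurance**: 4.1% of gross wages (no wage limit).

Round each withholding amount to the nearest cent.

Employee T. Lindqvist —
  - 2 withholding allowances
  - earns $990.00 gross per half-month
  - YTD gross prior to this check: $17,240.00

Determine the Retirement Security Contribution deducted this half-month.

$5.60

Retirement Security Contribution: cap $17,380.00 − YTD $17,240.00 = $140.00 subject; 4% × $140.00 = $5.60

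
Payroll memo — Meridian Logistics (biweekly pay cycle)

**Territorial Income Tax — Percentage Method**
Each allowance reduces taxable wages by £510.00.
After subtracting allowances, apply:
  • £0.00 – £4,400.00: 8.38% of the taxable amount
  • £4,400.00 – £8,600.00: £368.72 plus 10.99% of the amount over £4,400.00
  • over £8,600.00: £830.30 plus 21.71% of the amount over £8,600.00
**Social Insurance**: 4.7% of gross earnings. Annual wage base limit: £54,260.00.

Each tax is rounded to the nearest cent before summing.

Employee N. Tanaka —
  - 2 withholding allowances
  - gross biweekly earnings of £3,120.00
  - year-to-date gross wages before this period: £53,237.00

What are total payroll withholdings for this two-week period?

Territorial Income Tax: taxable = £3,120.00 − 2×£510.00 = £2,100.00
  8.38% × £2,100.00 = £175.98
Social Insurance: cap £54,260.00 − YTD £53,237.00 = £1,023.00 subject; 4.7% × £1,023.00 = £48.08
Total: £175.98 + £48.08 = £224.06

£224.06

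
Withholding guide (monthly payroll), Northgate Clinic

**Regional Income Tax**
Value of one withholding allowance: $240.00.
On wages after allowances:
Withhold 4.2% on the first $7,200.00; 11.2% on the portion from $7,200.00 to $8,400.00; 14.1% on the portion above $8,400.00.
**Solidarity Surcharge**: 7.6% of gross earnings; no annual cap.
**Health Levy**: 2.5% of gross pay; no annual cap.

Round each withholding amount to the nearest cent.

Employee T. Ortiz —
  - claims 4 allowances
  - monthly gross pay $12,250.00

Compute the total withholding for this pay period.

Regional Income Tax: taxable = $12,250.00 − 4×$240.00 = $11,290.00
  $436.80 + 14.1% × ($11,290.00 − $8,400.00) = $436.80 + 14.1% × $2,890.00 = $844.29
Solidarity Surcharge: 7.6% × $12,250.00 = $931.00
Health Levy: 2.5% × $12,250.00 = $306.25
Total: $844.29 + $931.00 + $306.25 = $2,081.54

$2,081.54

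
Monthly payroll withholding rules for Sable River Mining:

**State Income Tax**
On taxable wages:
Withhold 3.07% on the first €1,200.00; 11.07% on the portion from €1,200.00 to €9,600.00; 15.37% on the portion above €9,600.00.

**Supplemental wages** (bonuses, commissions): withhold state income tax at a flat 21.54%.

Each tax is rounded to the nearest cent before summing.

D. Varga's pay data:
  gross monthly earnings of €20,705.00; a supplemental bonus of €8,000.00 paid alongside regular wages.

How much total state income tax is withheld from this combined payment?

€4,396.76

State Income Tax: taxable = €20,705.00
  €966.72 + 15.37% × (€20,705.00 − €9,600.00) = €966.72 + 15.37% × €11,105.00 = €2,673.56
Supplemental (21.54% flat on bonus): 21.54% × €8,000.00 = €1,723.20
Total state income tax: €2,673.56 + €1,723.20 = €4,396.76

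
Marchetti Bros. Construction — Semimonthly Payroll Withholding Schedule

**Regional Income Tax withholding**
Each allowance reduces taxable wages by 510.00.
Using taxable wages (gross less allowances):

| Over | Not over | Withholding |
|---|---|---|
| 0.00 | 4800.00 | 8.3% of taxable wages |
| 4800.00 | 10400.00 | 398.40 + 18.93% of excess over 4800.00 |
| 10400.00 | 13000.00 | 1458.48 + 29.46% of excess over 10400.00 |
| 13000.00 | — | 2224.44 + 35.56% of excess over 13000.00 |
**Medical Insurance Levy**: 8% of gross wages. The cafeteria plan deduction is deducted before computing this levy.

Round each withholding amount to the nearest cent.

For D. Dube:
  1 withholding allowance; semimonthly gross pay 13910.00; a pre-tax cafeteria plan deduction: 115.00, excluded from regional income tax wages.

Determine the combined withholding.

3429.39

Regional Income Tax: taxable = 13910.00 − 115.00 − 1×510.00 = 13285.00
  2224.44 + 35.56% × (13285.00 − 13000.00) = 2224.44 + 35.56% × 285.00 = 2325.79
Medical Insurance Levy: 8% × 13795.00 = 1103.60
Total: 2325.79 + 1103.60 = 3429.39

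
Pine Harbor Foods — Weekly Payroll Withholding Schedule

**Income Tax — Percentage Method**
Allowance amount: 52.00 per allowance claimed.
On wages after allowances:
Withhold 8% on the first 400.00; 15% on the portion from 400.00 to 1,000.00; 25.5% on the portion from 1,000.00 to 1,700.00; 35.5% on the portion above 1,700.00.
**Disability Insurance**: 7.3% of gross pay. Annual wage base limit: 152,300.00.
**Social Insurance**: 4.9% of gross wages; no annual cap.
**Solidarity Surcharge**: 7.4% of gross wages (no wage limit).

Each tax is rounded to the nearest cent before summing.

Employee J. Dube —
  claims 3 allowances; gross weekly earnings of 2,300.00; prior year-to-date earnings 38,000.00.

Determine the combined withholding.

Income Tax: taxable = 2,300.00 − 3×52.00 = 2,144.00
  300.50 + 35.5% × (2,144.00 − 1,700.00) = 300.50 + 35.5% × 444.00 = 458.12
Disability Insurance: 7.3% × 2,300.00 = 167.90
Social Insurance: 4.9% × 2,300.00 = 112.70
Solidarity Surcharge: 7.4% × 2,300.00 = 170.20
Total: 458.12 + 167.90 + 112.70 + 170.20 = 908.92

908.92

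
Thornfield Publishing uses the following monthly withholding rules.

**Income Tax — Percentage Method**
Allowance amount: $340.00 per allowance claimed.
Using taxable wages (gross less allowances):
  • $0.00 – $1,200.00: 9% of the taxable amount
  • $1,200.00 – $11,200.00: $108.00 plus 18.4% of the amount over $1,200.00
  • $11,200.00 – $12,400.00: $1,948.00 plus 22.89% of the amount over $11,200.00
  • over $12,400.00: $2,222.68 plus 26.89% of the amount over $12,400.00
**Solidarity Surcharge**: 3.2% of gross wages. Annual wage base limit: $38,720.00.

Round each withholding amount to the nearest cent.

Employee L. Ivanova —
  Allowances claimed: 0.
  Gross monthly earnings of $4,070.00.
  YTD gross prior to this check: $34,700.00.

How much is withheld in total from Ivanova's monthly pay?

Income Tax: taxable = $4,070.00
  $108.00 + 18.4% × ($4,070.00 − $1,200.00) = $108.00 + 18.4% × $2,870.00 = $636.08
Solidarity Surcharge: cap $38,720.00 − YTD $34,700.00 = $4,020.00 subject; 3.2% × $4,020.00 = $128.64
Total: $636.08 + $128.64 = $764.72

$764.72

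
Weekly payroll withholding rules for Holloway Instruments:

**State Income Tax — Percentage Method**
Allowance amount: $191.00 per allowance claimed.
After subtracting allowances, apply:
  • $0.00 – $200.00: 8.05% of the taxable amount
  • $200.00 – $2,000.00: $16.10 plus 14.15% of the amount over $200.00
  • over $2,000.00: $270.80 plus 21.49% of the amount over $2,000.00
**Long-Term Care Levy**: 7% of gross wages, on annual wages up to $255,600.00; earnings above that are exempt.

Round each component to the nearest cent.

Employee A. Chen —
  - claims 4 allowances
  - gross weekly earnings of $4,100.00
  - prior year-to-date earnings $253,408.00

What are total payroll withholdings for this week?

$711.35

State Income Tax: taxable = $4,100.00 − 4×$191.00 = $3,336.00
  $270.80 + 21.49% × ($3,336.00 − $2,000.00) = $270.80 + 21.49% × $1,336.00 = $557.91
Long-Term Care Levy: cap $255,600.00 − YTD $253,408.00 = $2,192.00 subject; 7% × $2,192.00 = $153.44
Total: $557.91 + $153.44 = $711.35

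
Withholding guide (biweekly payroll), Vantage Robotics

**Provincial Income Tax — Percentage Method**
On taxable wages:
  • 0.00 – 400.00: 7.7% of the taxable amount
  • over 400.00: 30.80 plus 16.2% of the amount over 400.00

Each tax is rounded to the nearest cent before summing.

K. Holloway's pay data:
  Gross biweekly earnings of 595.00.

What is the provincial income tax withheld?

Provincial Income Tax: taxable = 595.00
  30.80 + 16.2% × (595.00 − 400.00) = 30.80 + 16.2% × 195.00 = 62.39

62.39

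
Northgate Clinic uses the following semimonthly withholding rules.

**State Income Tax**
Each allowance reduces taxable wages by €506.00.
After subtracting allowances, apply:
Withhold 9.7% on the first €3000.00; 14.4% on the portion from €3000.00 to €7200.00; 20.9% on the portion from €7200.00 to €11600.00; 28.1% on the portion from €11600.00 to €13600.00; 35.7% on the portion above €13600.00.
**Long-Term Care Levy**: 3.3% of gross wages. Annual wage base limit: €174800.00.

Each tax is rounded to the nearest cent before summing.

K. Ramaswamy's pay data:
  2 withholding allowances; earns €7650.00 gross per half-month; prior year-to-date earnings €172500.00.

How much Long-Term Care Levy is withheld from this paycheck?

€75.90

Long-Term Care Levy: cap €174800.00 − YTD €172500.00 = €2300.00 subject; 3.3% × €2300.00 = €75.90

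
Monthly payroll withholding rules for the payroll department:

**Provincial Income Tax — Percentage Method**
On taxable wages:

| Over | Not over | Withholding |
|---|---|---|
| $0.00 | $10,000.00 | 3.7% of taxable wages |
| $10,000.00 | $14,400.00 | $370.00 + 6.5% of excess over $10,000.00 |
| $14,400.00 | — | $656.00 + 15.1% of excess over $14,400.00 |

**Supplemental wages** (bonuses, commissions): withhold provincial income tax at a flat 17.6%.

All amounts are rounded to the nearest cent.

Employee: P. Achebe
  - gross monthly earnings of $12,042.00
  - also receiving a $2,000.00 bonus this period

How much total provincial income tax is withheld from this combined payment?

$854.73

Provincial Income Tax: taxable = $12,042.00
  $370.00 + 6.5% × ($12,042.00 − $10,000.00) = $370.00 + 6.5% × $2,042.00 = $502.73
Supplemental (17.6% flat on bonus): 17.6% × $2,000.00 = $352.00
Total provincial income tax: $502.73 + $352.00 = $854.73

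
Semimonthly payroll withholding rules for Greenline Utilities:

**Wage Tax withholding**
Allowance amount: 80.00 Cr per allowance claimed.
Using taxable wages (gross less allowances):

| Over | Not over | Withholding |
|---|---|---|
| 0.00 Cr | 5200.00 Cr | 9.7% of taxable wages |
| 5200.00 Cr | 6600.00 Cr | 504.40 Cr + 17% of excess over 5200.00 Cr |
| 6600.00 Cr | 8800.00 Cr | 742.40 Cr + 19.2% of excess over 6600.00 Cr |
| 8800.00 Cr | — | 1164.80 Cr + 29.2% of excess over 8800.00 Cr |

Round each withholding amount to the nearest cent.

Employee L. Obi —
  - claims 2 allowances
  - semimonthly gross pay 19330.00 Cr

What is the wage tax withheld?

4192.84 Cr

Wage Tax: taxable = 19330.00 Cr − 2×80.00 Cr = 19170.00 Cr
  1164.80 Cr + 29.2% × (19170.00 Cr − 8800.00 Cr) = 1164.80 Cr + 29.2% × 10370.00 Cr = 4192.84 Cr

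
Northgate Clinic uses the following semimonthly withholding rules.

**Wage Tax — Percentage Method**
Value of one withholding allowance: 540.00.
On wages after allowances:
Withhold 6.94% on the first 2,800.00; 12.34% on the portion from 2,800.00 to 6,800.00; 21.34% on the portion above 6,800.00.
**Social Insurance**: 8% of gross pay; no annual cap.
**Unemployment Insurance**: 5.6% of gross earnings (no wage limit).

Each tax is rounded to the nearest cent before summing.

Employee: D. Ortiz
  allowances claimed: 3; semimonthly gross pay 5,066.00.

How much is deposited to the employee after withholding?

Wage Tax: taxable = 5,066.00 − 3×540.00 = 3,446.00
  194.32 + 12.34% × (3,446.00 − 2,800.00) = 194.32 + 12.34% × 646.00 = 274.04
Social Insurance: 8% × 5,066.00 = 405.28
Unemployment Insurance: 5.6% × 5,066.00 = 283.70
Total withheld: 274.04 + 405.28 + 283.70 = 963.02
Net pay: 5,066.00 − 963.02 = 4,102.98

4,102.98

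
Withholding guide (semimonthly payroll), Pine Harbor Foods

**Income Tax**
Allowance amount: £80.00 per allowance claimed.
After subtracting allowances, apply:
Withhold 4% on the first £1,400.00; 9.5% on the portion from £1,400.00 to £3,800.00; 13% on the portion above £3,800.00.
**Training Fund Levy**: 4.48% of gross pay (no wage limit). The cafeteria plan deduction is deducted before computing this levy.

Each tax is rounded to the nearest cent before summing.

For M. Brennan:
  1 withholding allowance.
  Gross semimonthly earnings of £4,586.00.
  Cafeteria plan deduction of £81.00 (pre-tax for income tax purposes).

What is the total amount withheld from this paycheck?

£567.07

Income Tax: taxable = £4,586.00 − £81.00 − 1×£80.00 = £4,425.00
  £284.00 + 13% × (£4,425.00 − £3,800.00) = £284.00 + 13% × £625.00 = £365.25
Training Fund Levy: 4.48% × £4,505.00 = £201.82
Total: £365.25 + £201.82 = £567.07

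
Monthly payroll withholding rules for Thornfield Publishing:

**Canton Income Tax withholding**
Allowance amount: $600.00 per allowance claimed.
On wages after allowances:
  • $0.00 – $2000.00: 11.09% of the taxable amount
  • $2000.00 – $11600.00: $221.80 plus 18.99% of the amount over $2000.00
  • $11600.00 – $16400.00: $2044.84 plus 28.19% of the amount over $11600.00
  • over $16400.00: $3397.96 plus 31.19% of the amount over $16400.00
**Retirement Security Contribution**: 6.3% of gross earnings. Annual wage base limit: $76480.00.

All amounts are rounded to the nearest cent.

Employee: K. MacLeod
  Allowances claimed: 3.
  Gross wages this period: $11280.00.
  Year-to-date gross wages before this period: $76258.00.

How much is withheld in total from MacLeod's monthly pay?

Canton Income Tax: taxable = $11280.00 − 3×$600.00 = $9480.00
  $221.80 + 18.99% × ($9480.00 − $2000.00) = $221.80 + 18.99% × $7480.00 = $1642.25
Retirement Security Contribution: cap $76480.00 − YTD $76258.00 = $222.00 subject; 6.3% × $222.00 = $13.99
Total: $1642.25 + $13.99 = $1656.24

$1656.24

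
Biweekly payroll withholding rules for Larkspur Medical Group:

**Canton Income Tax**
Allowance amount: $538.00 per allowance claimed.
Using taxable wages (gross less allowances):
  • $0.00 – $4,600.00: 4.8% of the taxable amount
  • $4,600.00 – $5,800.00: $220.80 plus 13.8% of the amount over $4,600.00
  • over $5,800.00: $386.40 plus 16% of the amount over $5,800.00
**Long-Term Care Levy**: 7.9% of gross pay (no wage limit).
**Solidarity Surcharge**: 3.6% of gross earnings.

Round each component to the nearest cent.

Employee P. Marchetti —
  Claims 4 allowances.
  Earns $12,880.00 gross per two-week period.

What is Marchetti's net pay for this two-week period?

$10,223.92

Canton Income Tax: taxable = $12,880.00 − 4×$538.00 = $10,728.00
  $386.40 + 16% × ($10,728.00 − $5,800.00) = $386.40 + 16% × $4,928.00 = $1,174.88
Long-Term Care Levy: 7.9% × $12,880.00 = $1,017.52
Solidarity Surcharge: 3.6% × $12,880.00 = $463.68
Total withheld: $1,174.88 + $1,017.52 + $463.68 = $2,656.08
Net pay: $12,880.00 − $2,656.08 = $10,223.92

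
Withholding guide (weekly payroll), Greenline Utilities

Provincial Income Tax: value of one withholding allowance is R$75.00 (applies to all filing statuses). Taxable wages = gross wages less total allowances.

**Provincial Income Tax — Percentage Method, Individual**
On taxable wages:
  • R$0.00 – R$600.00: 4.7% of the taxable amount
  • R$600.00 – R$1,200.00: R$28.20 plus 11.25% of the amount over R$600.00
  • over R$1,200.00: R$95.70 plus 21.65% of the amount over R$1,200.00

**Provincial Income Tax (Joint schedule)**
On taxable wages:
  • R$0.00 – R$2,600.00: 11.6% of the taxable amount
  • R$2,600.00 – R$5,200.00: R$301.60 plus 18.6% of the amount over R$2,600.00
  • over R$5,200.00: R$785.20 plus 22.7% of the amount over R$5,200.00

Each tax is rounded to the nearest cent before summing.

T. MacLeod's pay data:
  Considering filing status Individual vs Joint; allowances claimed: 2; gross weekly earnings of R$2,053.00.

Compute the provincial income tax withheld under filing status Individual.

R$247.90

Provincial Income Tax (Individual): taxable = R$2,053.00 − 2×R$75.00 = R$1,903.00
  R$95.70 + 21.65% × (R$1,903.00 − R$1,200.00) = R$95.70 + 21.65% × R$703.00 = R$247.90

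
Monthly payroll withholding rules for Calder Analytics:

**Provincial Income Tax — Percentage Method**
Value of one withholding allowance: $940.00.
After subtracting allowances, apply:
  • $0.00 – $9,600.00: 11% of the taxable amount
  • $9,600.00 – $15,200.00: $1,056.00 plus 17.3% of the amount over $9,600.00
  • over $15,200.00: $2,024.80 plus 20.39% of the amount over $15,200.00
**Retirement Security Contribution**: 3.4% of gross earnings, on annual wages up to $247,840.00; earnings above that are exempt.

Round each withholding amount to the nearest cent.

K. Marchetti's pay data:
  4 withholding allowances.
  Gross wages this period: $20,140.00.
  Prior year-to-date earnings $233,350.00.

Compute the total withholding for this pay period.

Provincial Income Tax: taxable = $20,140.00 − 4×$940.00 = $16,380.00
  $2,024.80 + 20.39% × ($16,380.00 − $15,200.00) = $2,024.80 + 20.39% × $1,180.00 = $2,265.40
Retirement Security Contribution: cap $247,840.00 − YTD $233,350.00 = $14,490.00 subject; 3.4% × $14,490.00 = $492.66
Total: $2,265.40 + $492.66 = $2,758.06

$2,758.06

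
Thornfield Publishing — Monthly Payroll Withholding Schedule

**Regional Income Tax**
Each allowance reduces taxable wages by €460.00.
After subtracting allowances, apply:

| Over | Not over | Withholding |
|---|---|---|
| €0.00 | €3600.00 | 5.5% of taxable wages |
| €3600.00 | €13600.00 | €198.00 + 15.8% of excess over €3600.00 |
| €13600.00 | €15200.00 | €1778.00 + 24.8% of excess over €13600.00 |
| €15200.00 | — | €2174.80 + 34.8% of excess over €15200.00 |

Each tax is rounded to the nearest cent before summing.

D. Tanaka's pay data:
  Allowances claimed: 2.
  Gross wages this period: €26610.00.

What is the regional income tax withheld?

Regional Income Tax: taxable = €26610.00 − 2×€460.00 = €25690.00
  €2174.80 + 34.8% × (€25690.00 − €15200.00) = €2174.80 + 34.8% × €10490.00 = €5825.32

€5825.32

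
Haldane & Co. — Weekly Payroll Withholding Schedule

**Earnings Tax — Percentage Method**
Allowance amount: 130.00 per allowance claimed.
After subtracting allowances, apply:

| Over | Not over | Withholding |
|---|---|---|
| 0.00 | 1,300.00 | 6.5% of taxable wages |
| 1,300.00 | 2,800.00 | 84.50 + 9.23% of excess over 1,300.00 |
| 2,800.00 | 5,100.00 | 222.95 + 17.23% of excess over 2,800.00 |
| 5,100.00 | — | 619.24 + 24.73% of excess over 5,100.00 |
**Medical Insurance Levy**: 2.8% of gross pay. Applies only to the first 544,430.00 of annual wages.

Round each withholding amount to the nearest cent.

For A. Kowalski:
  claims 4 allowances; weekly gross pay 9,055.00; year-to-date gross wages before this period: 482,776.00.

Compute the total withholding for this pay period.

Earnings Tax: taxable = 9,055.00 − 4×130.00 = 8,535.00
  619.24 + 24.73% × (8,535.00 − 5,100.00) = 619.24 + 24.73% × 3,435.00 = 1,468.72
Medical Insurance Levy: 2.8% × 9,055.00 = 253.54
Total: 1,468.72 + 253.54 = 1,722.26

1,722.26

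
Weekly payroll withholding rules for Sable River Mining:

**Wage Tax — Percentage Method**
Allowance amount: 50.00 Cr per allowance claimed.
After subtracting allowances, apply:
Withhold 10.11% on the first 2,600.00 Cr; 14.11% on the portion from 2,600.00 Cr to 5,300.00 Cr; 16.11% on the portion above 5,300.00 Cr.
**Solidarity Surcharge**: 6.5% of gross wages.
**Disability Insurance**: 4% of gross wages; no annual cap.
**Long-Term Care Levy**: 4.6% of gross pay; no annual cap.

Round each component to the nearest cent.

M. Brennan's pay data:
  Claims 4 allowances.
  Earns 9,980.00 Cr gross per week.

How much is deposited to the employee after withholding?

7,107.46 Cr

Wage Tax: taxable = 9,980.00 Cr − 4×50.00 Cr = 9,780.00 Cr
  643.83 Cr + 16.11% × (9,780.00 Cr − 5,300.00 Cr) = 643.83 Cr + 16.11% × 4,480.00 Cr = 1,365.56 Cr
Solidarity Surcharge: 6.5% × 9,980.00 Cr = 648.70 Cr
Disability Insurance: 4% × 9,980.00 Cr = 399.20 Cr
Long-Term Care Levy: 4.6% × 9,980.00 Cr = 459.08 Cr
Total withheld: 1,365.56 Cr + 648.70 Cr + 399.20 Cr + 459.08 Cr = 2,872.54 Cr
Net pay: 9,980.00 Cr − 2,872.54 Cr = 7,107.46 Cr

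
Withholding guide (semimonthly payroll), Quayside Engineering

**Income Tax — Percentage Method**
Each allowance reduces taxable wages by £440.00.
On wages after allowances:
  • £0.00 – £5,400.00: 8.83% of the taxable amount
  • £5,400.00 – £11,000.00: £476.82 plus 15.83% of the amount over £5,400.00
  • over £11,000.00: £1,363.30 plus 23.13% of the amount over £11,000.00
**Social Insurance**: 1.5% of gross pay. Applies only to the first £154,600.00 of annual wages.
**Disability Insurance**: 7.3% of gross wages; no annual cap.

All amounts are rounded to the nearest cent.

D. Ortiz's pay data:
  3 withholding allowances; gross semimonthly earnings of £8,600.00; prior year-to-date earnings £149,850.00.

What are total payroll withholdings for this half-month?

£1,473.47

Income Tax: taxable = £8,600.00 − 3×£440.00 = £7,280.00
  £476.82 + 15.83% × (£7,280.00 − £5,400.00) = £476.82 + 15.83% × £1,880.00 = £774.42
Social Insurance: cap £154,600.00 − YTD £149,850.00 = £4,750.00 subject; 1.5% × £4,750.00 = £71.25
Disability Insurance: 7.3% × £8,600.00 = £627.80
Total: £774.42 + £71.25 + £627.80 = £1,473.47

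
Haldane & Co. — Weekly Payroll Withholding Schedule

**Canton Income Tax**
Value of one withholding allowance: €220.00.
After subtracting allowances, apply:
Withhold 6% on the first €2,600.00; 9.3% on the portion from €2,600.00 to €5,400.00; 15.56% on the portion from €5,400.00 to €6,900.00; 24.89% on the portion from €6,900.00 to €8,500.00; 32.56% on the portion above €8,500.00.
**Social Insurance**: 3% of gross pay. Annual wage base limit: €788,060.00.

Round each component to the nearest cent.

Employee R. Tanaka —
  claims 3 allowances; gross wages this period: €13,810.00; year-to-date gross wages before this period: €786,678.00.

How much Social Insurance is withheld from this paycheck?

€41.46

Social Insurance: cap €788,060.00 − YTD €786,678.00 = €1,382.00 subject; 3% × €1,382.00 = €41.46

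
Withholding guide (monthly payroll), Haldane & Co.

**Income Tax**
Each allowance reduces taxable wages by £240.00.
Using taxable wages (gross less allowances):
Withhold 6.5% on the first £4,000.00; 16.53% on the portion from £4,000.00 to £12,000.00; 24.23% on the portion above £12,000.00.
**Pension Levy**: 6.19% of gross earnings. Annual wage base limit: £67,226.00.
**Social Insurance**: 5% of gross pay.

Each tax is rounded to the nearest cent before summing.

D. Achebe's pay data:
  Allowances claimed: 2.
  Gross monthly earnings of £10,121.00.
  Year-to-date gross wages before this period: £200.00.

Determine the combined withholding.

Income Tax: taxable = £10,121.00 − 2×£240.00 = £9,641.00
  £260.00 + 16.53% × (£9,641.00 − £4,000.00) = £260.00 + 16.53% × £5,641.00 = £1,192.46
Pension Levy: 6.19% × £10,121.00 = £626.49
Social Insurance: 5% × £10,121.00 = £506.05
Total: £1,192.46 + £626.49 + £506.05 = £2,325.00

£2,325.00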